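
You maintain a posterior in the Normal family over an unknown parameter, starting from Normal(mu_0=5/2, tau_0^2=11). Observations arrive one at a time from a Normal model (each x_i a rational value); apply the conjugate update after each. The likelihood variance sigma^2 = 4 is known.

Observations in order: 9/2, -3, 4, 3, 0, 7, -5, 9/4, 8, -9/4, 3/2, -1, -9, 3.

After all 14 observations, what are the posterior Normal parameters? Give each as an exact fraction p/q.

obs 1: x=9/2 → posterior Normal(119/30, 44/15)
obs 2: x=-3 → posterior Normal(53/52, 22/13)
obs 3: x=4 → posterior Normal(141/74, 44/37)
obs 4: x=3 → posterior Normal(69/32, 11/12)
obs 5: x=0 → posterior Normal(207/118, 44/59)
obs 6: x=7 → posterior Normal(361/140, 22/35)
obs 7: x=-5 → posterior Normal(251/162, 44/81)
obs 8: x=9/4 → posterior Normal(601/368, 11/23)
obs 9: x=8 → posterior Normal(953/412, 44/103)
obs 10: x=-9/4 → posterior Normal(427/228, 22/57)
obs 11: x=3/2 → posterior Normal(46/25, 44/125)
obs 12: x=-1 → posterior Normal(219/136, 11/34)
obs 13: x=-9 → posterior Normal(40/49, 44/147)
obs 14: x=3 → posterior Normal(153/158, 22/79)

mu_0=153/158, tau_0^2=22/79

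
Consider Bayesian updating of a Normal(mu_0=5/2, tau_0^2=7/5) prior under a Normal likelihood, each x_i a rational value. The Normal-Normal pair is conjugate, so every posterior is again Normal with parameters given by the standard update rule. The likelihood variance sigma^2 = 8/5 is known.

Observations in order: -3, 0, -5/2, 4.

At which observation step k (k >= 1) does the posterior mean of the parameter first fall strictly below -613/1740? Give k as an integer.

k = 3

obs 1: x=-3 → posterior Normal(-1/15, 56/75)
obs 2: x=0 → posterior Normal(-1/22, 28/55)
obs 3: x=-5/2 → posterior Normal(-37/58, 56/145)
obs 4: x=4 → posterior Normal(19/72, 14/45)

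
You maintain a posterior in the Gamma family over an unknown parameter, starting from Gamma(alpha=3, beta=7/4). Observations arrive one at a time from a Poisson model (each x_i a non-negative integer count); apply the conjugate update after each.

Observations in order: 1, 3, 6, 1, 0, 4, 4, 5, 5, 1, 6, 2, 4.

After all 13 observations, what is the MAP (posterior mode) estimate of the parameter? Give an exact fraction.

176/59

obs 1: x=1 → posterior Gamma(4, 11/4)
obs 2: x=3 → posterior Gamma(7, 15/4)
obs 3: x=6 → posterior Gamma(13, 19/4)
obs 4: x=1 → posterior Gamma(14, 23/4)
obs 5: x=0 → posterior Gamma(14, 27/4)
obs 6: x=4 → posterior Gamma(18, 31/4)
obs 7: x=4 → posterior Gamma(22, 35/4)
obs 8: x=5 → posterior Gamma(27, 39/4)
obs 9: x=5 → posterior Gamma(32, 43/4)
obs 10: x=1 → posterior Gamma(33, 47/4)
obs 11: x=6 → posterior Gamma(39, 51/4)
obs 12: x=2 → posterior Gamma(41, 55/4)
obs 13: x=4 → posterior Gamma(45, 59/4)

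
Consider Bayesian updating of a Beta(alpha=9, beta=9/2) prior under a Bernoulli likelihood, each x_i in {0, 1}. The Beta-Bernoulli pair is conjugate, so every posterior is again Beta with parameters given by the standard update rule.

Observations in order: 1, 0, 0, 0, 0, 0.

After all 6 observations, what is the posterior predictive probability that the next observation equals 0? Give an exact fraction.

19/39

obs 1: x=1 → posterior Beta(10, 9/2)
obs 2: x=0 → posterior Beta(10, 11/2)
obs 3: x=0 → posterior Beta(10, 13/2)
obs 4: x=0 → posterior Beta(10, 15/2)
obs 5: x=0 → posterior Beta(10, 17/2)
obs 6: x=0 → posterior Beta(10, 19/2)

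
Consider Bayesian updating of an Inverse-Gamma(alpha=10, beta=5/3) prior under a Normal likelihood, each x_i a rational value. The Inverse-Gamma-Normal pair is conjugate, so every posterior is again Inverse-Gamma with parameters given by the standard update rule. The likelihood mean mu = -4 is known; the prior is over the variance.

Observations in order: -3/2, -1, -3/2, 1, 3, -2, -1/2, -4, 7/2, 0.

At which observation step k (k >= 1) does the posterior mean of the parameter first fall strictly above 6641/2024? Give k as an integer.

obs 1: x=-3/2 → posterior Inverse-Gamma(21/2, 115/24)
obs 2: x=-1 → posterior Inverse-Gamma(11, 223/24)
obs 3: x=-3/2 → posterior Inverse-Gamma(23/2, 149/12)
obs 4: x=1 → posterior Inverse-Gamma(12, 299/12)
obs 5: x=3 → posterior Inverse-Gamma(25/2, 593/12)
obs 6: x=-2 → posterior Inverse-Gamma(13, 617/12)
obs 7: x=-1/2 → posterior Inverse-Gamma(27/2, 1381/24)
obs 8: x=-4 → posterior Inverse-Gamma(14, 1381/24)
obs 9: x=7/2 → posterior Inverse-Gamma(29/2, 257/3)
obs 10: x=0 → posterior Inverse-Gamma(15, 281/3)

k = 5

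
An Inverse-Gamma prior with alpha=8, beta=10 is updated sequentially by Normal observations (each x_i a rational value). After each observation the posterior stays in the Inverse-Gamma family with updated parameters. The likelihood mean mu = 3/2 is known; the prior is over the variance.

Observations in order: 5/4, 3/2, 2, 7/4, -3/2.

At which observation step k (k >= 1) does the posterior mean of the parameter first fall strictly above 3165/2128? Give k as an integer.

obs 1: x=5/4 → posterior Inverse-Gamma(17/2, 321/32)
obs 2: x=3/2 → posterior Inverse-Gamma(9, 321/32)
obs 3: x=2 → posterior Inverse-Gamma(19/2, 325/32)
obs 4: x=7/4 → posterior Inverse-Gamma(10, 163/16)
obs 5: x=-3/2 → posterior Inverse-Gamma(21/2, 235/16)

k = 5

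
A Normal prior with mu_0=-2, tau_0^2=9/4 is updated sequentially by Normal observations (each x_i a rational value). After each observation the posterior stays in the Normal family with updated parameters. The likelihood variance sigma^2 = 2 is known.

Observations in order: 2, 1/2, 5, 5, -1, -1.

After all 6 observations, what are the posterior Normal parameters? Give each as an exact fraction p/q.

obs 1: x=2 → posterior Normal(2/17, 18/17)
obs 2: x=1/2 → posterior Normal(1/4, 9/13)
obs 3: x=5 → posterior Normal(103/70, 18/35)
obs 4: x=5 → posterior Normal(193/88, 9/22)
obs 5: x=-1 → posterior Normal(175/106, 18/53)
obs 6: x=-1 → posterior Normal(157/124, 9/31)

mu_0=157/124, tau_0^2=9/31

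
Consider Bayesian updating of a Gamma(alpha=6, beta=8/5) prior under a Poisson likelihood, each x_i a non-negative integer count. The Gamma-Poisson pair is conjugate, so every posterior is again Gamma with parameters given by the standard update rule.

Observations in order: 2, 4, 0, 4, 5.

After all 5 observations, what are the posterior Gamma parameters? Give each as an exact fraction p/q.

obs 1: x=2 → posterior Gamma(8, 13/5)
obs 2: x=4 → posterior Gamma(12, 18/5)
obs 3: x=0 → posterior Gamma(12, 23/5)
obs 4: x=4 → posterior Gamma(16, 28/5)
obs 5: x=5 → posterior Gamma(21, 33/5)

alpha=21, beta=33/5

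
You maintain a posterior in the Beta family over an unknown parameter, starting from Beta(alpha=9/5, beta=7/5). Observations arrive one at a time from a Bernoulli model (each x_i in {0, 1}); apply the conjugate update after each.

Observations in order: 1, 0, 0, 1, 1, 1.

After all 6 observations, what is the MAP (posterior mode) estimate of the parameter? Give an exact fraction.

obs 1: x=1 → posterior Beta(14/5, 7/5)
obs 2: x=0 → posterior Beta(14/5, 12/5)
obs 3: x=0 → posterior Beta(14/5, 17/5)
obs 4: x=1 → posterior Beta(19/5, 17/5)
obs 5: x=1 → posterior Beta(24/5, 17/5)
obs 6: x=1 → posterior Beta(29/5, 17/5)

2/3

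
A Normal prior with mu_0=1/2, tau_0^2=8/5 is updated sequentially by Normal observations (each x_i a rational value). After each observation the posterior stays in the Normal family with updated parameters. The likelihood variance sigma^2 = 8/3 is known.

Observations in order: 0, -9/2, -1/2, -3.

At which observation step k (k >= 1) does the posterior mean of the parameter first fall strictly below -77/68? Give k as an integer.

obs 1: x=0 → posterior Normal(5/16, 1)
obs 2: x=-9/2 → posterior Normal(-1, 8/11)
obs 3: x=-1/2 → posterior Normal(-25/28, 4/7)
obs 4: x=-3 → posterior Normal(-43/34, 8/17)

k = 4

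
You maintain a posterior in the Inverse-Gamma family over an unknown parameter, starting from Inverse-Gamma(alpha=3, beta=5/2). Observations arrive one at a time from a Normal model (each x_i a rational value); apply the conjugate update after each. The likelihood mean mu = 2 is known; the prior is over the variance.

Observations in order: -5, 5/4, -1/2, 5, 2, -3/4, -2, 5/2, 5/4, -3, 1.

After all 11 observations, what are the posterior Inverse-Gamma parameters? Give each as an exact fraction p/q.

obs 1: x=-5 → posterior Inverse-Gamma(7/2, 27)
obs 2: x=5/4 → posterior Inverse-Gamma(4, 873/32)
obs 3: x=-1/2 → posterior Inverse-Gamma(9/2, 973/32)
obs 4: x=5 → posterior Inverse-Gamma(5, 1117/32)
obs 5: x=2 → posterior Inverse-Gamma(11/2, 1117/32)
obs 6: x=-3/4 → posterior Inverse-Gamma(6, 619/16)
obs 7: x=-2 → posterior Inverse-Gamma(13/2, 747/16)
obs 8: x=5/2 → posterior Inverse-Gamma(7, 749/16)
obs 9: x=5/4 → posterior Inverse-Gamma(15/2, 1507/32)
obs 10: x=-3 → posterior Inverse-Gamma(8, 1907/32)
obs 11: x=1 → posterior Inverse-Gamma(17/2, 1923/32)

alpha=17/2, beta=1923/32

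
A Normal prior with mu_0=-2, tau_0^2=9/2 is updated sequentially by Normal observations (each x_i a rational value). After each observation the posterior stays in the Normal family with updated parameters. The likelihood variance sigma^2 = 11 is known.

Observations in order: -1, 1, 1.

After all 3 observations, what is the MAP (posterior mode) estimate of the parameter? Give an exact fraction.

-5/7

obs 1: x=-1 → posterior Normal(-53/31, 99/31)
obs 2: x=1 → posterior Normal(-11/10, 99/40)
obs 3: x=1 → posterior Normal(-5/7, 99/49)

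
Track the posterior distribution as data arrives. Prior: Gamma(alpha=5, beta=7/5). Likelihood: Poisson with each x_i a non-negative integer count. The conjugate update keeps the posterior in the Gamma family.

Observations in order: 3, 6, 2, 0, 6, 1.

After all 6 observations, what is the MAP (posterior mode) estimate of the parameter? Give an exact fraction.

110/37

obs 1: x=3 → posterior Gamma(8, 12/5)
obs 2: x=6 → posterior Gamma(14, 17/5)
obs 3: x=2 → posterior Gamma(16, 22/5)
obs 4: x=0 → posterior Gamma(16, 27/5)
obs 5: x=6 → posterior Gamma(22, 32/5)
obs 6: x=1 → posterior Gamma(23, 37/5)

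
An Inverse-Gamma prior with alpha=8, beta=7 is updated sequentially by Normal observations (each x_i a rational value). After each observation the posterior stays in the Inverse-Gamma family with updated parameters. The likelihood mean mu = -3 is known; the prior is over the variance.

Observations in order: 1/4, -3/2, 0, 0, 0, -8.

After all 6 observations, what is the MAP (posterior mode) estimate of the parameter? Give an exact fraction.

obs 1: x=1/4 → posterior Inverse-Gamma(17/2, 393/32)
obs 2: x=-3/2 → posterior Inverse-Gamma(9, 429/32)
obs 3: x=0 → posterior Inverse-Gamma(19/2, 573/32)
obs 4: x=0 → posterior Inverse-Gamma(10, 717/32)
obs 5: x=0 → posterior Inverse-Gamma(21/2, 861/32)
obs 6: x=-8 → posterior Inverse-Gamma(11, 1261/32)

1261/384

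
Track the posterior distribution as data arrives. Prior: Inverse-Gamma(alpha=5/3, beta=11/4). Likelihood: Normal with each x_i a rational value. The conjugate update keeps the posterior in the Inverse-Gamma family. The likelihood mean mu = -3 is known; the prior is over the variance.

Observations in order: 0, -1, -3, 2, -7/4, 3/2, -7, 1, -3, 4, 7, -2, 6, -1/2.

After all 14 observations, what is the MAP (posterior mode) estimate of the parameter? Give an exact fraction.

obs 1: x=0 → posterior Inverse-Gamma(13/6, 29/4)
obs 2: x=-1 → posterior Inverse-Gamma(8/3, 37/4)
obs 3: x=-3 → posterior Inverse-Gamma(19/6, 37/4)
obs 4: x=2 → posterior Inverse-Gamma(11/3, 87/4)
obs 5: x=-7/4 → posterior Inverse-Gamma(25/6, 721/32)
obs 6: x=3/2 → posterior Inverse-Gamma(14/3, 1045/32)
obs 7: x=-7 → posterior Inverse-Gamma(31/6, 1301/32)
obs 8: x=1 → posterior Inverse-Gamma(17/3, 1557/32)
obs 9: x=-3 → posterior Inverse-Gamma(37/6, 1557/32)
obs 10: x=4 → posterior Inverse-Gamma(20/3, 2341/32)
obs 11: x=7 → posterior Inverse-Gamma(43/6, 3941/32)
obs 12: x=-2 → posterior Inverse-Gamma(23/3, 3957/32)
obs 13: x=6 → posterior Inverse-Gamma(49/6, 5253/32)
obs 14: x=-1/2 → posterior Inverse-Gamma(26/3, 5353/32)

16059/928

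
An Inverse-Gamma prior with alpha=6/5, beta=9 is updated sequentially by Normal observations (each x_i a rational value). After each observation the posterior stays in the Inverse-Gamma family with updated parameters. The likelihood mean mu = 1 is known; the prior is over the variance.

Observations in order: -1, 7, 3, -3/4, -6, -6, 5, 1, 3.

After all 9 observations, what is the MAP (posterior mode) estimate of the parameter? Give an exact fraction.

obs 1: x=-1 → posterior Inverse-Gamma(17/10, 11)
obs 2: x=7 → posterior Inverse-Gamma(11/5, 29)
obs 3: x=3 → posterior Inverse-Gamma(27/10, 31)
obs 4: x=-3/4 → posterior Inverse-Gamma(16/5, 1041/32)
obs 5: x=-6 → posterior Inverse-Gamma(37/10, 1825/32)
obs 6: x=-6 → posterior Inverse-Gamma(21/5, 2609/32)
obs 7: x=5 → posterior Inverse-Gamma(47/10, 2865/32)
obs 8: x=1 → posterior Inverse-Gamma(26/5, 2865/32)
obs 9: x=3 → posterior Inverse-Gamma(57/10, 2929/32)

14645/1072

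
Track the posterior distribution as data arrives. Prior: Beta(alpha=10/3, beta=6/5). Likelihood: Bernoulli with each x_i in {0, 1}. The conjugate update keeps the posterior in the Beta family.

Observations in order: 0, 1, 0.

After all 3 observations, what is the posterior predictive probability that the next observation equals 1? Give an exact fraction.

65/113

obs 1: x=0 → posterior Beta(10/3, 11/5)
obs 2: x=1 → posterior Beta(13/3, 11/5)
obs 3: x=0 → posterior Beta(13/3, 16/5)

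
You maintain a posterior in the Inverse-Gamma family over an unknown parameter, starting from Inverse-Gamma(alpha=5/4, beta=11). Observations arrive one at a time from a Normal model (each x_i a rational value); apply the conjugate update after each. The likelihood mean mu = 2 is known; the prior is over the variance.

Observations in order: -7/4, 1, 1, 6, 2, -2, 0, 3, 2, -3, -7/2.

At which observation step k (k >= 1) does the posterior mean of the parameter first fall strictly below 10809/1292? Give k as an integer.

k = 9

obs 1: x=-7/4 → posterior Inverse-Gamma(7/4, 577/32)
obs 2: x=1 → posterior Inverse-Gamma(9/4, 593/32)
obs 3: x=1 → posterior Inverse-Gamma(11/4, 609/32)
obs 4: x=6 → posterior Inverse-Gamma(13/4, 865/32)
obs 5: x=2 → posterior Inverse-Gamma(15/4, 865/32)
obs 6: x=-2 → posterior Inverse-Gamma(17/4, 1121/32)
obs 7: x=0 → posterior Inverse-Gamma(19/4, 1185/32)
obs 8: x=3 → posterior Inverse-Gamma(21/4, 1201/32)
obs 9: x=2 → posterior Inverse-Gamma(23/4, 1201/32)
obs 10: x=-3 → posterior Inverse-Gamma(25/4, 1601/32)
obs 11: x=-7/2 → posterior Inverse-Gamma(27/4, 2085/32)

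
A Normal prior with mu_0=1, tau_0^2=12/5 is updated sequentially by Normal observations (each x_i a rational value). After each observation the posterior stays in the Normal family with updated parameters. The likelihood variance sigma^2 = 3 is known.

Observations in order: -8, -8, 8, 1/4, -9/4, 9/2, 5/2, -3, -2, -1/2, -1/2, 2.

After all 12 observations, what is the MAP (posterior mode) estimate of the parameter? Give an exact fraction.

obs 1: x=-8 → posterior Normal(-3, 4/3)
obs 2: x=-8 → posterior Normal(-59/13, 12/13)
obs 3: x=8 → posterior Normal(-27/17, 12/17)
obs 4: x=1/4 → posterior Normal(-26/21, 4/7)
obs 5: x=-9/4 → posterior Normal(-7/5, 12/25)
obs 6: x=9/2 → posterior Normal(-17/29, 12/29)
obs 7: x=5/2 → posterior Normal(-7/33, 4/11)
obs 8: x=-3 → posterior Normal(-19/37, 12/37)
obs 9: x=-2 → posterior Normal(-27/41, 12/41)
obs 10: x=-1/2 → posterior Normal(-29/45, 4/15)
obs 11: x=-1/2 → posterior Normal(-31/49, 12/49)
obs 12: x=2 → posterior Normal(-23/53, 12/53)

-23/53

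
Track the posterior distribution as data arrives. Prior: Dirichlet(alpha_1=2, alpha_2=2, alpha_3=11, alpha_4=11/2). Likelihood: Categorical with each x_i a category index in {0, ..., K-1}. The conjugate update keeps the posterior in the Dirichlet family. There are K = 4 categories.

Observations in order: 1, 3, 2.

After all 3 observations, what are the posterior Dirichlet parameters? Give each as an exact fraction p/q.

alpha_1=2, alpha_2=3, alpha_3=12, alpha_4=13/2

obs 1: x=1 → posterior Dirichlet(2, 3, 11, 11/2)
obs 2: x=3 → posterior Dirichlet(2, 3, 11, 13/2)
obs 3: x=2 → posterior Dirichlet(2, 3, 12, 13/2)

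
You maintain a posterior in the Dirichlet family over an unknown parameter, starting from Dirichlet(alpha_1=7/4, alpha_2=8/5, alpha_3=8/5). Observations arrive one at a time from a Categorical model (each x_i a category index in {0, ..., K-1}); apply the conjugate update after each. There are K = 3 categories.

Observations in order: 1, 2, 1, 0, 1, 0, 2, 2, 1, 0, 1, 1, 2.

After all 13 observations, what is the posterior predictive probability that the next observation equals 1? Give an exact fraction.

obs 1: x=1 → posterior Dirichlet(7/4, 13/5, 8/5)
obs 2: x=2 → posterior Dirichlet(7/4, 13/5, 13/5)
obs 3: x=1 → posterior Dirichlet(7/4, 18/5, 13/5)
obs 4: x=0 → posterior Dirichlet(11/4, 18/5, 13/5)
obs 5: x=1 → posterior Dirichlet(11/4, 23/5, 13/5)
obs 6: x=0 → posterior Dirichlet(15/4, 23/5, 13/5)
obs 7: x=2 → posterior Dirichlet(15/4, 23/5, 18/5)
obs 8: x=2 → posterior Dirichlet(15/4, 23/5, 23/5)
obs 9: x=1 → posterior Dirichlet(15/4, 28/5, 23/5)
obs 10: x=0 → posterior Dirichlet(19/4, 28/5, 23/5)
obs 11: x=1 → posterior Dirichlet(19/4, 33/5, 23/5)
obs 12: x=1 → posterior Dirichlet(19/4, 38/5, 23/5)
obs 13: x=2 → posterior Dirichlet(19/4, 38/5, 28/5)

152/359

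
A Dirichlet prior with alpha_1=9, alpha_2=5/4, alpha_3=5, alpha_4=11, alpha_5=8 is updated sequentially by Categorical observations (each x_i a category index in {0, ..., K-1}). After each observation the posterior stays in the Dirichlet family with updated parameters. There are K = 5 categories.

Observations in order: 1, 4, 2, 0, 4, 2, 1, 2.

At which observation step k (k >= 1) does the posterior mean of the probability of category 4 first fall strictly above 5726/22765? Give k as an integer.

obs 1: x=1 → posterior Dirichlet(9, 9/4, 5, 11, 8)
obs 2: x=4 → posterior Dirichlet(9, 9/4, 5, 11, 9)
obs 3: x=2 → posterior Dirichlet(9, 9/4, 6, 11, 9)
obs 4: x=0 → posterior Dirichlet(10, 9/4, 6, 11, 9)
obs 5: x=4 → posterior Dirichlet(10, 9/4, 6, 11, 10)
obs 6: x=2 → posterior Dirichlet(10, 9/4, 7, 11, 10)
obs 7: x=1 → posterior Dirichlet(10, 13/4, 7, 11, 10)
obs 8: x=2 → posterior Dirichlet(10, 13/4, 8, 11, 10)

k = 5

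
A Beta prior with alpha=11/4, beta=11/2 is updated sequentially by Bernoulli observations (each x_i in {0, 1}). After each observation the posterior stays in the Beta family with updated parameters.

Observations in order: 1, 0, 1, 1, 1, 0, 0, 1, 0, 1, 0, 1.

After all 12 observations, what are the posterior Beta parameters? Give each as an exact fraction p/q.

obs 1: x=1 → posterior Beta(15/4, 11/2)
obs 2: x=0 → posterior Beta(15/4, 13/2)
obs 3: x=1 → posterior Beta(19/4, 13/2)
obs 4: x=1 → posterior Beta(23/4, 13/2)
obs 5: x=1 → posterior Beta(27/4, 13/2)
obs 6: x=0 → posterior Beta(27/4, 15/2)
obs 7: x=0 → posterior Beta(27/4, 17/2)
obs 8: x=1 → posterior Beta(31/4, 17/2)
obs 9: x=0 → posterior Beta(31/4, 19/2)
obs 10: x=1 → posterior Beta(35/4, 19/2)
obs 11: x=0 → posterior Beta(35/4, 21/2)
obs 12: x=1 → posterior Beta(39/4, 21/2)

alpha=39/4, beta=21/2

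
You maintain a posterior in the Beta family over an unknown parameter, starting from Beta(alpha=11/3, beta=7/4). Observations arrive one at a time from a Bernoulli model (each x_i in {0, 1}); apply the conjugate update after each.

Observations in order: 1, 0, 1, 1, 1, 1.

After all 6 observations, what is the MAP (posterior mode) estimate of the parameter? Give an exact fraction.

obs 1: x=1 → posterior Beta(14/3, 7/4)
obs 2: x=0 → posterior Beta(14/3, 11/4)
obs 3: x=1 → posterior Beta(17/3, 11/4)
obs 4: x=1 → posterior Beta(20/3, 11/4)
obs 5: x=1 → posterior Beta(23/3, 11/4)
obs 6: x=1 → posterior Beta(26/3, 11/4)

92/113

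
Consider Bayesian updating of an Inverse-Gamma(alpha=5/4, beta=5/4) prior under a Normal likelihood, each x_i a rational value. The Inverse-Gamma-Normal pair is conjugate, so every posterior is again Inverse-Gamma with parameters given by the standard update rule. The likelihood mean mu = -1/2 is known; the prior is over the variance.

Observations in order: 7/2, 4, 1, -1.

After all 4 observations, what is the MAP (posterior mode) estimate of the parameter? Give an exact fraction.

obs 1: x=7/2 → posterior Inverse-Gamma(7/4, 37/4)
obs 2: x=4 → posterior Inverse-Gamma(9/4, 155/8)
obs 3: x=1 → posterior Inverse-Gamma(11/4, 41/2)
obs 4: x=-1 → posterior Inverse-Gamma(13/4, 165/8)

165/34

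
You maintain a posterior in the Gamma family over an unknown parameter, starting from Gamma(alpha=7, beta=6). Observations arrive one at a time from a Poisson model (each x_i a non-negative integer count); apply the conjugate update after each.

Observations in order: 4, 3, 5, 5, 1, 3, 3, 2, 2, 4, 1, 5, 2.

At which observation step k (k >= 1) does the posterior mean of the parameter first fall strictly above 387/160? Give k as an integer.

k = 10

obs 1: x=4 → posterior Gamma(11, 7)
obs 2: x=3 → posterior Gamma(14, 8)
obs 3: x=5 → posterior Gamma(19, 9)
obs 4: x=5 → posterior Gamma(24, 10)
obs 5: x=1 → posterior Gamma(25, 11)
obs 6: x=3 → posterior Gamma(28, 12)
obs 7: x=3 → posterior Gamma(31, 13)
obs 8: x=2 → posterior Gamma(33, 14)
obs 9: x=2 → posterior Gamma(35, 15)
obs 10: x=4 → posterior Gamma(39, 16)
obs 11: x=1 → posterior Gamma(40, 17)
obs 12: x=5 → posterior Gamma(45, 18)
obs 13: x=2 → posterior Gamma(47, 19)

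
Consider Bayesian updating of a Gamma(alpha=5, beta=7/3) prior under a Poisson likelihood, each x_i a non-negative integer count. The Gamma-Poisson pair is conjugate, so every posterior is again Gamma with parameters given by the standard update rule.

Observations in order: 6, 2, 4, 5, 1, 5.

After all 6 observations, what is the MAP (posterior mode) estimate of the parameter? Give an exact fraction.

81/25

obs 1: x=6 → posterior Gamma(11, 10/3)
obs 2: x=2 → posterior Gamma(13, 13/3)
obs 3: x=4 → posterior Gamma(17, 16/3)
obs 4: x=5 → posterior Gamma(22, 19/3)
obs 5: x=1 → posterior Gamma(23, 22/3)
obs 6: x=5 → posterior Gamma(28, 25/3)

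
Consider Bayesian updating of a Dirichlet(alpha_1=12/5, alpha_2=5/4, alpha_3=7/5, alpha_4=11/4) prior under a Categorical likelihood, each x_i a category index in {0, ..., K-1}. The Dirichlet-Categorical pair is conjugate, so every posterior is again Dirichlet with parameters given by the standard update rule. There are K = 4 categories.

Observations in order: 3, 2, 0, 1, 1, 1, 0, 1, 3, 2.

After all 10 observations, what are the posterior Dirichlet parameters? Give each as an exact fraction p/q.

obs 1: x=3 → posterior Dirichlet(12/5, 5/4, 7/5, 15/4)
obs 2: x=2 → posterior Dirichlet(12/5, 5/4, 12/5, 15/4)
obs 3: x=0 → posterior Dirichlet(17/5, 5/4, 12/5, 15/4)
obs 4: x=1 → posterior Dirichlet(17/5, 9/4, 12/5, 15/4)
obs 5: x=1 → posterior Dirichlet(17/5, 13/4, 12/5, 15/4)
obs 6: x=1 → posterior Dirichlet(17/5, 17/4, 12/5, 15/4)
obs 7: x=0 → posterior Dirichlet(22/5, 17/4, 12/5, 15/4)
obs 8: x=1 → posterior Dirichlet(22/5, 21/4, 12/5, 15/4)
obs 9: x=3 → posterior Dirichlet(22/5, 21/4, 12/5, 19/4)
obs 10: x=2 → posterior Dirichlet(22/5, 21/4, 17/5, 19/4)

alpha_1=22/5, alpha_2=21/4, alpha_3=17/5, alpha_4=19/4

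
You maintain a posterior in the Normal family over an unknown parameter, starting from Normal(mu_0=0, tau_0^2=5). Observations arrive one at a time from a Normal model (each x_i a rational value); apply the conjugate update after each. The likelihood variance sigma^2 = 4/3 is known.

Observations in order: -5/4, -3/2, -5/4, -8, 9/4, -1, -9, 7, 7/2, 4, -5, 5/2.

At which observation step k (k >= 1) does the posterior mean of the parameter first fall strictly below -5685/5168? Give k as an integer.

obs 1: x=-5/4 → posterior Normal(-75/76, 20/19)
obs 2: x=-3/2 → posterior Normal(-165/136, 10/17)
obs 3: x=-5/4 → posterior Normal(-60/49, 20/49)
obs 4: x=-8 → posterior Normal(-45/16, 5/16)
obs 5: x=9/4 → posterior Normal(-585/316, 20/79)
obs 6: x=-1 → posterior Normal(-645/376, 10/47)
obs 7: x=-9 → posterior Normal(-1185/436, 20/109)
obs 8: x=7 → posterior Normal(-765/496, 5/31)
obs 9: x=7/2 → posterior Normal(-555/556, 20/139)
obs 10: x=4 → posterior Normal(-45/88, 10/77)
obs 11: x=-5 → posterior Normal(-615/676, 20/169)
obs 12: x=5/2 → posterior Normal(-465/736, 5/46)

k = 2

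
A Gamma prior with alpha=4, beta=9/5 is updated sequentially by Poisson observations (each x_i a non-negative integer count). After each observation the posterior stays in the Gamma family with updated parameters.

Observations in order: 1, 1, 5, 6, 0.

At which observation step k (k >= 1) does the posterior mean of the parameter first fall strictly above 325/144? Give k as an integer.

k = 3

obs 1: x=1 → posterior Gamma(5, 14/5)
obs 2: x=1 → posterior Gamma(6, 19/5)
obs 3: x=5 → posterior Gamma(11, 24/5)
obs 4: x=6 → posterior Gamma(17, 29/5)
obs 5: x=0 → posterior Gamma(17, 34/5)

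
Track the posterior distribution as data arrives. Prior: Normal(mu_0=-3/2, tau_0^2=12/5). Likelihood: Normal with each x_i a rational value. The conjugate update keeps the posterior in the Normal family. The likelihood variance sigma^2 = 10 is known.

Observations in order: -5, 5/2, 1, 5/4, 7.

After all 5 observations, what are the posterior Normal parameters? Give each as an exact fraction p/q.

obs 1: x=-5 → posterior Normal(-135/62, 60/31)
obs 2: x=5/2 → posterior Normal(-105/74, 60/37)
obs 3: x=1 → posterior Normal(-93/86, 60/43)
obs 4: x=5/4 → posterior Normal(-39/49, 60/49)
obs 5: x=7 → posterior Normal(3/55, 12/11)

mu_0=3/55, tau_0^2=12/11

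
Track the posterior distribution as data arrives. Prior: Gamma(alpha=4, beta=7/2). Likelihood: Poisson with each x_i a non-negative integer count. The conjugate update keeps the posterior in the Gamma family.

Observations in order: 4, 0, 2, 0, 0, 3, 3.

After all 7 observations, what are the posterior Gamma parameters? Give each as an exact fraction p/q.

alpha=16, beta=21/2

obs 1: x=4 → posterior Gamma(8, 9/2)
obs 2: x=0 → posterior Gamma(8, 11/2)
obs 3: x=2 → posterior Gamma(10, 13/2)
obs 4: x=0 → posterior Gamma(10, 15/2)
obs 5: x=0 → posterior Gamma(10, 17/2)
obs 6: x=3 → posterior Gamma(13, 19/2)
obs 7: x=3 → posterior Gamma(16, 21/2)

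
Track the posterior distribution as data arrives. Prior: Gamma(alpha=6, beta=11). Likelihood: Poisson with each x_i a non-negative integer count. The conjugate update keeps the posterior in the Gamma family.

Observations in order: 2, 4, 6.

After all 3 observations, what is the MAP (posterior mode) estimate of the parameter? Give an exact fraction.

obs 1: x=2 → posterior Gamma(8, 12)
obs 2: x=4 → posterior Gamma(12, 13)
obs 3: x=6 → posterior Gamma(18, 14)

17/14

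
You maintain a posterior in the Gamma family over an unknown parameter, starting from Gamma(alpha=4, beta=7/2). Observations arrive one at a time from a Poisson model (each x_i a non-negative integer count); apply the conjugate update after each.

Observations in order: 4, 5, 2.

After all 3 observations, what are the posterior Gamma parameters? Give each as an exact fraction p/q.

alpha=15, beta=13/2

obs 1: x=4 → posterior Gamma(8, 9/2)
obs 2: x=5 → posterior Gamma(13, 11/2)
obs 3: x=2 → posterior Gamma(15, 13/2)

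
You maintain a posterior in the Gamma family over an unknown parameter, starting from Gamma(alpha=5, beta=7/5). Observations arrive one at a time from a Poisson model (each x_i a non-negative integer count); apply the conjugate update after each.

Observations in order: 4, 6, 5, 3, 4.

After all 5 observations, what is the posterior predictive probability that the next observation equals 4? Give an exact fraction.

746035061237465487297102489333408626796134400000/4113897303606771042156868599311296618503721408813

obs 1: x=4 → posterior Gamma(9, 12/5)
obs 2: x=6 → posterior Gamma(15, 17/5)
obs 3: x=5 → posterior Gamma(20, 22/5)
obs 4: x=3 → posterior Gamma(23, 27/5)
obs 5: x=4 → posterior Gamma(27, 32/5)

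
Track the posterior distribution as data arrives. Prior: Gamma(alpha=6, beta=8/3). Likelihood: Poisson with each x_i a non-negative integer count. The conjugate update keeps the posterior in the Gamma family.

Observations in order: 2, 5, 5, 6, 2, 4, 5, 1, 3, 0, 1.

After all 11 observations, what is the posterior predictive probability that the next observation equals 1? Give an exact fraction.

486906450231479999529292405230492532677764389083530851582367544015/3009329544809779497389776262520508598278696463714734497227937415168

obs 1: x=2 → posterior Gamma(8, 11/3)
obs 2: x=5 → posterior Gamma(13, 14/3)
obs 3: x=5 → posterior Gamma(18, 17/3)
obs 4: x=6 → posterior Gamma(24, 20/3)
obs 5: x=2 → posterior Gamma(26, 23/3)
obs 6: x=4 → posterior Gamma(30, 26/3)
obs 7: x=5 → posterior Gamma(35, 29/3)
obs 8: x=1 → posterior Gamma(36, 32/3)
obs 9: x=3 → posterior Gamma(39, 35/3)
obs 10: x=0 → posterior Gamma(39, 38/3)
obs 11: x=1 → posterior Gamma(40, 41/3)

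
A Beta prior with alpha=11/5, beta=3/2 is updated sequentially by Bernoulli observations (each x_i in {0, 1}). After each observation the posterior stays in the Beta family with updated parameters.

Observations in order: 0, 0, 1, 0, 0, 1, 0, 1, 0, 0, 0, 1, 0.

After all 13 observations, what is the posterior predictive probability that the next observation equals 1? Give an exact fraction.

62/167

obs 1: x=0 → posterior Beta(11/5, 5/2)
obs 2: x=0 → posterior Beta(11/5, 7/2)
obs 3: x=1 → posterior Beta(16/5, 7/2)
obs 4: x=0 → posterior Beta(16/5, 9/2)
obs 5: x=0 → posterior Beta(16/5, 11/2)
obs 6: x=1 → posterior Beta(21/5, 11/2)
obs 7: x=0 → posterior Beta(21/5, 13/2)
obs 8: x=1 → posterior Beta(26/5, 13/2)
obs 9: x=0 → posterior Beta(26/5, 15/2)
obs 10: x=0 → posterior Beta(26/5, 17/2)
obs 11: x=0 → posterior Beta(26/5, 19/2)
obs 12: x=1 → posterior Beta(31/5, 19/2)
obs 13: x=0 → posterior Beta(31/5, 21/2)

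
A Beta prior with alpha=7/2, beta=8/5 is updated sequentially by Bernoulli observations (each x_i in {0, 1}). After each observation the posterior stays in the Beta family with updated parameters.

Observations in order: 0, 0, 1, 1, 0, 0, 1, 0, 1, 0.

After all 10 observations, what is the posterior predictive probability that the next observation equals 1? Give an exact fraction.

obs 1: x=0 → posterior Beta(7/2, 13/5)
obs 2: x=0 → posterior Beta(7/2, 18/5)
obs 3: x=1 → posterior Beta(9/2, 18/5)
obs 4: x=1 → posterior Beta(11/2, 18/5)
obs 5: x=0 → posterior Beta(11/2, 23/5)
obs 6: x=0 → posterior Beta(11/2, 28/5)
obs 7: x=1 → posterior Beta(13/2, 28/5)
obs 8: x=0 → posterior Beta(13/2, 33/5)
obs 9: x=1 → posterior Beta(15/2, 33/5)
obs 10: x=0 → posterior Beta(15/2, 38/5)

75/151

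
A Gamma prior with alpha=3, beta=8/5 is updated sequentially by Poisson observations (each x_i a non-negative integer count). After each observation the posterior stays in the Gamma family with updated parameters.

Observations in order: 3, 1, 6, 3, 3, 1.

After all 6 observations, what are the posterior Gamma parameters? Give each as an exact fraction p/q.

alpha=20, beta=38/5

obs 1: x=3 → posterior Gamma(6, 13/5)
obs 2: x=1 → posterior Gamma(7, 18/5)
obs 3: x=6 → posterior Gamma(13, 23/5)
obs 4: x=3 → posterior Gamma(16, 28/5)
obs 5: x=3 → posterior Gamma(19, 33/5)
obs 6: x=1 → posterior Gamma(20, 38/5)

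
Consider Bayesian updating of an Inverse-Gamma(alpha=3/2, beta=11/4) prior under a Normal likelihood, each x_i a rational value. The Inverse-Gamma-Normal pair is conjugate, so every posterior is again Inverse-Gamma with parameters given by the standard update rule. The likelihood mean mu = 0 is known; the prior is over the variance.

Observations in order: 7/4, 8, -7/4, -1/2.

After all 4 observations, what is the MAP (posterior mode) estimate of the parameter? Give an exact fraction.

607/72

obs 1: x=7/4 → posterior Inverse-Gamma(2, 137/32)
obs 2: x=8 → posterior Inverse-Gamma(5/2, 1161/32)
obs 3: x=-7/4 → posterior Inverse-Gamma(3, 605/16)
obs 4: x=-1/2 → posterior Inverse-Gamma(7/2, 607/16)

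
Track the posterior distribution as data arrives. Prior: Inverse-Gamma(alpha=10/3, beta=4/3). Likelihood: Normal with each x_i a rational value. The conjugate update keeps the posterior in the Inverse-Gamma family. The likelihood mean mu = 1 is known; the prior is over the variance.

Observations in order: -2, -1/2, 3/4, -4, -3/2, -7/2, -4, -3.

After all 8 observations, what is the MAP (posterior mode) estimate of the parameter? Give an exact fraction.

5111/800

obs 1: x=-2 → posterior Inverse-Gamma(23/6, 35/6)
obs 2: x=-1/2 → posterior Inverse-Gamma(13/3, 167/24)
obs 3: x=3/4 → posterior Inverse-Gamma(29/6, 671/96)
obs 4: x=-4 → posterior Inverse-Gamma(16/3, 1871/96)
obs 5: x=-3/2 → posterior Inverse-Gamma(35/6, 2171/96)
obs 6: x=-7/2 → posterior Inverse-Gamma(19/3, 3143/96)
obs 7: x=-4 → posterior Inverse-Gamma(41/6, 4343/96)
obs 8: x=-3 → posterior Inverse-Gamma(22/3, 5111/96)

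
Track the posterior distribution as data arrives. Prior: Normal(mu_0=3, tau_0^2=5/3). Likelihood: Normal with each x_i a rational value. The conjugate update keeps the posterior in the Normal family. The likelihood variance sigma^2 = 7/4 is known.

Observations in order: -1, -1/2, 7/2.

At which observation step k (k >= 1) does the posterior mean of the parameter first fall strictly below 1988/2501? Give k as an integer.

k = 2

obs 1: x=-1 → posterior Normal(43/41, 35/41)
obs 2: x=-1/2 → posterior Normal(33/61, 35/61)
obs 3: x=7/2 → posterior Normal(103/81, 35/81)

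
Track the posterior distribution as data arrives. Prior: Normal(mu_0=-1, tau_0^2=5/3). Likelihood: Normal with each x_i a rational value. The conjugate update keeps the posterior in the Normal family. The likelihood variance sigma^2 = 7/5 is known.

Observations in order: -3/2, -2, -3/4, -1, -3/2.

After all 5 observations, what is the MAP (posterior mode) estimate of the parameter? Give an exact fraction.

-759/584

obs 1: x=-3/2 → posterior Normal(-117/92, 35/46)
obs 2: x=-2 → posterior Normal(-217/142, 35/71)
obs 3: x=-3/4 → posterior Normal(-509/384, 35/96)
obs 4: x=-1 → posterior Normal(-609/484, 35/121)
obs 5: x=-3/2 → posterior Normal(-759/584, 35/146)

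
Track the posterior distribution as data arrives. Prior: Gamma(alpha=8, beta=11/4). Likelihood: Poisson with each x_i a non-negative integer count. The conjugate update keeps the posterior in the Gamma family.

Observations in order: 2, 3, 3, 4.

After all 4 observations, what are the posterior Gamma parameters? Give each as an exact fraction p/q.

obs 1: x=2 → posterior Gamma(10, 15/4)
obs 2: x=3 → posterior Gamma(13, 19/4)
obs 3: x=3 → posterior Gamma(16, 23/4)
obs 4: x=4 → posterior Gamma(20, 27/4)

alpha=20, beta=27/4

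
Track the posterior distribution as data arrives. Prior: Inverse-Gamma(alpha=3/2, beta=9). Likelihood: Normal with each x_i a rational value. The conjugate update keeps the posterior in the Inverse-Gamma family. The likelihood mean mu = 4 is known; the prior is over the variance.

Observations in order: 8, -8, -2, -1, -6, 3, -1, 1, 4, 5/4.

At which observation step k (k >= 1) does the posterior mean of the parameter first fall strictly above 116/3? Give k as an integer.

k = 2

obs 1: x=8 → posterior Inverse-Gamma(2, 17)
obs 2: x=-8 → posterior Inverse-Gamma(5/2, 89)
obs 3: x=-2 → posterior Inverse-Gamma(3, 107)
obs 4: x=-1 → posterior Inverse-Gamma(7/2, 239/2)
obs 5: x=-6 → posterior Inverse-Gamma(4, 339/2)
obs 6: x=3 → posterior Inverse-Gamma(9/2, 170)
obs 7: x=-1 → posterior Inverse-Gamma(5, 365/2)
obs 8: x=1 → posterior Inverse-Gamma(11/2, 187)
obs 9: x=4 → posterior Inverse-Gamma(6, 187)
obs 10: x=5/4 → posterior Inverse-Gamma(13/2, 6105/32)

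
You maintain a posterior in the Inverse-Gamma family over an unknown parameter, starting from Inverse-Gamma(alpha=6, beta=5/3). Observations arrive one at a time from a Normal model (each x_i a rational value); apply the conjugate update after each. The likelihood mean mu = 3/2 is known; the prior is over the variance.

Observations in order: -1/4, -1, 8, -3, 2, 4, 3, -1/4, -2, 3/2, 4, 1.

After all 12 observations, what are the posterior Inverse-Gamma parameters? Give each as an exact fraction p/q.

alpha=12, beta=2537/48

obs 1: x=-1/4 → posterior Inverse-Gamma(13/2, 307/96)
obs 2: x=-1 → posterior Inverse-Gamma(7, 607/96)
obs 3: x=8 → posterior Inverse-Gamma(15/2, 2635/96)
obs 4: x=-3 → posterior Inverse-Gamma(8, 3607/96)
obs 5: x=2 → posterior Inverse-Gamma(17/2, 3619/96)
obs 6: x=4 → posterior Inverse-Gamma(9, 3919/96)
obs 7: x=3 → posterior Inverse-Gamma(19/2, 4027/96)
obs 8: x=-1/4 → posterior Inverse-Gamma(10, 2087/48)
obs 9: x=-2 → posterior Inverse-Gamma(21/2, 2381/48)
obs 10: x=3/2 → posterior Inverse-Gamma(11, 2381/48)
obs 11: x=4 → posterior Inverse-Gamma(23/2, 2531/48)
obs 12: x=1 → posterior Inverse-Gamma(12, 2537/48)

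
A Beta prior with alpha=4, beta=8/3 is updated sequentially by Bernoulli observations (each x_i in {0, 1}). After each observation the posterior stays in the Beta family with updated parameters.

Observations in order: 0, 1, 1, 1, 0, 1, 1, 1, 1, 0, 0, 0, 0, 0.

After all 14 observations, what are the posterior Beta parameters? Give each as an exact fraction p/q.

alpha=11, beta=29/3

obs 1: x=0 → posterior Beta(4, 11/3)
obs 2: x=1 → posterior Beta(5, 11/3)
obs 3: x=1 → posterior Beta(6, 11/3)
obs 4: x=1 → posterior Beta(7, 11/3)
obs 5: x=0 → posterior Beta(7, 14/3)
obs 6: x=1 → posterior Beta(8, 14/3)
obs 7: x=1 → posterior Beta(9, 14/3)
obs 8: x=1 → posterior Beta(10, 14/3)
obs 9: x=1 → posterior Beta(11, 14/3)
obs 10: x=0 → posterior Beta(11, 17/3)
obs 11: x=0 → posterior Beta(11, 20/3)
obs 12: x=0 → posterior Beta(11, 23/3)
obs 13: x=0 → posterior Beta(11, 26/3)
obs 14: x=0 → posterior Beta(11, 29/3)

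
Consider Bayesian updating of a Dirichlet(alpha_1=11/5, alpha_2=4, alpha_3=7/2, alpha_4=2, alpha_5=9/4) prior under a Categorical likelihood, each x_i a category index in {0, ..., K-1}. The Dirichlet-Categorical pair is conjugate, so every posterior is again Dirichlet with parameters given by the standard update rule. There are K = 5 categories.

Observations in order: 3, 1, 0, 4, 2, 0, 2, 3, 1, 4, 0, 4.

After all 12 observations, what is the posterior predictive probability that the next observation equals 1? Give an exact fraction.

obs 1: x=3 → posterior Dirichlet(11/5, 4, 7/2, 3, 9/4)
obs 2: x=1 → posterior Dirichlet(11/5, 5, 7/2, 3, 9/4)
obs 3: x=0 → posterior Dirichlet(16/5, 5, 7/2, 3, 9/4)
obs 4: x=4 → posterior Dirichlet(16/5, 5, 7/2, 3, 13/4)
obs 5: x=2 → posterior Dirichlet(16/5, 5, 9/2, 3, 13/4)
obs 6: x=0 → posterior Dirichlet(21/5, 5, 9/2, 3, 13/4)
obs 7: x=2 → posterior Dirichlet(21/5, 5, 11/2, 3, 13/4)
obs 8: x=3 → posterior Dirichlet(21/5, 5, 11/2, 4, 13/4)
obs 9: x=1 → posterior Dirichlet(21/5, 6, 11/2, 4, 13/4)
obs 10: x=4 → posterior Dirichlet(21/5, 6, 11/2, 4, 17/4)
obs 11: x=0 → posterior Dirichlet(26/5, 6, 11/2, 4, 17/4)
obs 12: x=4 → posterior Dirichlet(26/5, 6, 11/2, 4, 21/4)

40/173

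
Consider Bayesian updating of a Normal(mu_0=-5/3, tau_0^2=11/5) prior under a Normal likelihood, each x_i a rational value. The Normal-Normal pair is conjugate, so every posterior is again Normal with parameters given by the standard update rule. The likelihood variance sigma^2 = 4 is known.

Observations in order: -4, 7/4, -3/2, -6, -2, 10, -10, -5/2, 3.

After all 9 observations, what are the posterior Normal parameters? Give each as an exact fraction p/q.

obs 1: x=-4 → posterior Normal(-232/93, 44/31)
obs 2: x=7/4 → posterior Normal(-697/504, 22/21)
obs 3: x=-3/2 → posterior Normal(-895/636, 44/53)
obs 4: x=-6 → posterior Normal(-1687/768, 11/16)
obs 5: x=-2 → posterior Normal(-1951/900, 44/75)
obs 6: x=10 → posterior Normal(-631/1032, 22/43)
obs 7: x=-10 → posterior Normal(-1951/1164, 44/97)
obs 8: x=-5/2 → posterior Normal(-2281/1296, 11/27)
obs 9: x=3 → posterior Normal(-1885/1428, 44/119)

mu_0=-1885/1428, tau_0^2=44/119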